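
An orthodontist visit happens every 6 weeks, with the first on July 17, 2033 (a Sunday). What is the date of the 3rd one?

October 9, 2033

The 3rd occurrence is 2 intervals after the first: 2 × 42 = 84 days after July 17, 2033.
July has 31 days — 14 days to the end of July leaves 70.
August has 31 days (39 left).
September has 30 days (9 left).
9 days into October → October 9, 2033.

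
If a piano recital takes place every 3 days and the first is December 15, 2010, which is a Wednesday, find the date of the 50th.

The 50th occurrence is 49 intervals after the first: 49 × 3 = 147 days after December 15, 2010.
December has 31 days — 16 days to the end of December leaves 131.
January has 31 days (100 left).
February has 28 days (72 left).
March has 31 days (41 left).
April has 30 days (11 left).
11 days into May → May 11, 2011.

May 11, 2011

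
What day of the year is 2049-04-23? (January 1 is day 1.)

Days in months before April: 31 + 28 + 31 = 90.
Plus 23 days into April → day 113.

113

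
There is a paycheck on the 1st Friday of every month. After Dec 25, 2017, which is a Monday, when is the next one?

Dec 2017 starts on a Friday, so its 1st Friday is Dec 1, 2017.
That is not after Dec 25, 2017, so look at Jan 2018.
Jan 2018 starts on a Monday, so its 1st Friday is Jan 5, 2018 (4 days in).

Jan 5, 2018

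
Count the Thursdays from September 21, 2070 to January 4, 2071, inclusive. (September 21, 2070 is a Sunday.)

September 21, 2070 is a Sunday; the first Thursday on or after it is September 25, 2070 (4 days later).
From September 25, 2070 to January 4, 2071: 5 + 31 + 30 + 31 + 4 = 101 days (rest of September, October, November, December, January).
101 ÷ 7 = 14 full weeks with remainder 3, so 14 more Thursdays after the first → 15.

15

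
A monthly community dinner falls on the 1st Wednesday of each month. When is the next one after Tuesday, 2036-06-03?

2036-06-04

June 2036 starts on a Sunday, so its 1st Wednesday is 2036-06-04 (3 days in).
2036-06-04 is after 2036-06-03, so that is the next one.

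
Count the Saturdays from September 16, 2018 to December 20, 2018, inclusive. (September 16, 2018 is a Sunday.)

13

September 16, 2018 is a Sunday; the first Saturday on or after it is September 22, 2018 (6 days later).
From September 22, 2018 to December 20, 2018: 8 + 31 + 30 + 20 = 89 days (rest of September, October, November, December).
89 ÷ 7 = 12 full weeks with remainder 5, so 12 more Saturdays after the first → 13.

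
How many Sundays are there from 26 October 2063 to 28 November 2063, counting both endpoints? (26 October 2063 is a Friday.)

5

26 October 2063 is a Friday; the first Sunday on or after it is 28 October 2063 (2 days later).
From 28 October 2063 to 28 November 2063: 3 + 28 = 31 days (rest of October, November).
31 ÷ 7 = 4 full weeks with remainder 3, so 4 more Sundays after the first → 5.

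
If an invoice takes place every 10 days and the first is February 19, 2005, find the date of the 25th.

The 25th occurrence is 24 intervals after the first: 24 × 10 = 240 days after February 19, 2005.
February has 28 days — 9 days to the end of February leaves 231.
March has 31 days (200 left).
April has 30 days (170 left).
May has 31 days (139 left).
June has 30 days (109 left).
July has 31 days (78 left).
August has 31 days (47 left).
September has 30 days (17 left).
17 days into October → October 17, 2005.

October 17, 2005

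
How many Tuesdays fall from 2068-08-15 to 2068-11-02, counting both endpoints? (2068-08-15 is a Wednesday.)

2068-08-15 is a Wednesday; the first Tuesday on or after it is 2068-08-21 (6 days later).
From 2068-08-21 to 2068-11-02: 10 + 30 + 31 + 2 = 73 days (rest of August, September, October, November).
73 ÷ 7 = 10 full weeks with remainder 3, so 10 more Tuesdays after the first → 11.

11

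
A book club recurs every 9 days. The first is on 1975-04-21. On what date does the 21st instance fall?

The 21st occurrence is 20 intervals after the first: 20 × 9 = 180 days after 1975-04-21.
April has 30 days — 9 days to the end of April leaves 171.
May has 31 days (140 left).
June has 30 days (110 left).
July has 31 days (79 left).
August has 31 days (48 left).
September has 30 days (18 left).
18 days into October → 1975-10-18.

1975-10-18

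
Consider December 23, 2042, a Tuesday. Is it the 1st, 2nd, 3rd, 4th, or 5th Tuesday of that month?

4th

Day 23 falls in week ⌈23/7⌉ of the month.
Days 1–7 hold the 1st Tuesday, 8–14 the 2nd, 15–21 the 3rd, 22–28 the 4th, 29–31 the 5th.
23 is in the range for the 4th.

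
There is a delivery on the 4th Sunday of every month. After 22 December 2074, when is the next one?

December 2074 starts on a Saturday; its first Sunday is the 2nd, so the 4th Sunday is the 23rd — 23 December 2074.
23 December 2074 is after 22 December 2074, so that is the next one.

23 December 2074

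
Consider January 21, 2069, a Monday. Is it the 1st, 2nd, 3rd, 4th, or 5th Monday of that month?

3rd

Day 21 falls in week ⌈21/7⌉ of the month.
Days 1–7 hold the 1st Monday, 8–14 the 2nd, 15–21 the 3rd, 22–28 the 4th, 29–31 the 5th.
21 is in the range for the 3rd.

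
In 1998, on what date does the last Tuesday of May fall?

The first Tuesday of May 1998 is May 5.
May 1998 has 31 days. Adding weeks: 5, 12, 19, 26 — the last one ≤ 31 is the 26th.

1998-05-26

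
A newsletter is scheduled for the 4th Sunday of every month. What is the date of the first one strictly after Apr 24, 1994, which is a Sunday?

Apr 1994 starts on a Friday; its first Sunday is the 3rd, so the 4th Sunday is the 24th — Apr 24, 1994.
That is not after Apr 24, 1994, so look at May 1994.
May 1994 starts on a Sunday; its first Sunday is the 1st, so the 4th Sunday is the 22nd — May 22, 1994.

May 22, 1994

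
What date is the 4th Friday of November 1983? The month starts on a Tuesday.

November 1983 begins on a Tuesday, so the first Friday is November 4 (3 days later).
The 4th Friday is 3 weeks later: 4 + 21 = 25.

November 25, 1983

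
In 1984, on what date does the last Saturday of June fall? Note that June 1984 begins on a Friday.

June 1984 begins on a Friday, so the first Saturday is June 2 (1 day later).
June 1984 has 30 days. Adding weeks: 2, 9, 16, 23, 30 — the last one ≤ 30 is the 30th.

30 June 1984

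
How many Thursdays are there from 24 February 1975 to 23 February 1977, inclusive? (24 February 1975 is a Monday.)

24 February 1975 is a Monday; the first Thursday on or after it is 27 February 1975 (3 days later).
From 27 February 1975 to 23 February 1977: 307 + 366 + 54 = 727 days (rest of 1975, 1976, to 23 February 1977 in 1977).
727 ÷ 7 = 103 full weeks with remainder 6, so 103 more Thursdays after the first → 104.

104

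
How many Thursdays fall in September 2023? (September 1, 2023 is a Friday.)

September 1, 2023 is a Friday; the first Thursday on or after it is September 7, 2023 (6 days later).
From September 7, 2023 to September 30, 2023 is 30 − 7 = 23 days.
23 ÷ 7 = 3 full weeks with remainder 2, so 3 more Thursdays after the first → 4.

4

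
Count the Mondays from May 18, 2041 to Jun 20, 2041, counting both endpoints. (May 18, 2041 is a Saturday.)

5

May 18, 2041 is a Saturday; the first Monday on or after it is May 20, 2041 (2 days later).
From May 20, 2041 to Jun 20, 2041: 11 + 20 = 31 days (rest of May, Jun).
31 ÷ 7 = 4 full weeks with remainder 3, so 4 more Mondays after the first → 5.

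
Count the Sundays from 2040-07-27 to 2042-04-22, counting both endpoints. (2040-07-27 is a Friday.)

2040-07-27 is a Friday; the first Sunday on or after it is 2040-07-29 (2 days later).
From 2040-07-29 to 2042-04-22: 155 + 365 + 112 = 632 days (rest of 2040, 2041, to 2042-04-22 in 2042).
632 ÷ 7 = 90 full weeks with remainder 2, so 90 more Sundays after the first → 91.

91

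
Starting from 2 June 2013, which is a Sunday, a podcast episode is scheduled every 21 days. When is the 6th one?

15 September 2013

The 6th occurrence is 5 intervals after the first: 5 × 21 = 105 days after 2 June 2013.
June has 30 days — 28 days to the end of June leaves 77.
July has 31 days (46 left).
August has 31 days (15 left).
15 days into September → 15 September 2013.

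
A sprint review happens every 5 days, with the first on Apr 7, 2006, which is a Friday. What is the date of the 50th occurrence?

Dec 8, 2006

The 50th occurrence is 49 intervals after the first: 49 × 5 = 245 days after Apr 7, 2006.
Apr has 30 days — 23 days to the end of Apr leaves 222.
May has 31 days (191 left).
Jun has 30 days (161 left).
Jul has 31 days (130 left).
Aug has 31 days (99 left).
Sep has 30 days (69 left).
Oct has 31 days (38 left).
Nov has 30 days (8 left).
8 days into Dec → Dec 8, 2006.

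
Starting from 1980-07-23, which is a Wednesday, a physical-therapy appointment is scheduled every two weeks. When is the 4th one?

1980-09-03

The 4th occurrence is 3 intervals after the first: 3 × 14 = 42 days after 1980-07-23.
July has 31 days — 8 days to the end of July leaves 34.
August has 31 days (3 left).
3 days into September → 1980-09-03.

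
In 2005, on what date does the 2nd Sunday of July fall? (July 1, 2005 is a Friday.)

July 2005 begins on a Friday, so the first Sunday is July 3 (2 days later).
The 2nd Sunday is 1 weeks later: 3 + 7 = 10.

2005-07-10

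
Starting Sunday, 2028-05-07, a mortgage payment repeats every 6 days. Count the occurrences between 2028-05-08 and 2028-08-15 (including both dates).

16

Occurrences land 6·i days after 2028-05-07 for i = 0, 1, 2, …
2028-05-08 is 1 day after the start; 1 ÷ 6 = 0 remainder 1; since the remainder is 1, round up to i = 1. First occurrence in the window: #2 on 2028-05-13 (1×6 = 6 days in).
2028-08-15 is 100 days after the start; 100 ÷ 6 = 16 remainder 4. Last occurrence in the window: #17 on 2028-08-11.
Occurrences #2 through #17: 16 in total.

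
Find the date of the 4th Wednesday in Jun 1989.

Jun 1989 begins on a Thursday, so the first Wednesday is Jun 7 (6 days later).
The 4th Wednesday is 3 weeks later: 7 + 21 = 28.

Jun 28, 1989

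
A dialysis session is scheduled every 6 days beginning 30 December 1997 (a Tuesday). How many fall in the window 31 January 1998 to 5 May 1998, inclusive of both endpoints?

Occurrences land 6·i days after 30 December 1997 for i = 0, 1, 2, …
31 January 1998 is 32 days after the start; 32 ÷ 6 = 5 remainder 2; since the remainder is 2, round up to i = 6. First occurrence in the window: #7 on 4 February 1998 (6×6 = 36 days in).
5 May 1998 is 126 days after the start; 126 ÷ 6 = 21 remainder 0. Last occurrence in the window: #22 on 5 May 1998.
Occurrences #7 through #22: 16 in total.

16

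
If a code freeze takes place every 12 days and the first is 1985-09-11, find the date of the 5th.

1985-10-29

The 5th occurrence is 4 intervals after the first: 4 × 12 = 48 days after 1985-09-11.
September has 30 days — 19 days to the end of September leaves 29.
29 days into October → 1985-10-29.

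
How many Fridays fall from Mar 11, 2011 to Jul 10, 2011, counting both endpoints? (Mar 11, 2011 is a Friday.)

Mar 11, 2011 is a Friday; the first Friday on or after it is Mar 11, 2011.
From Mar 11, 2011 to Jul 10, 2011: 20 + 30 + 31 + 30 + 10 = 121 days (rest of Mar, Apr, May, Jun, Jul).
121 ÷ 7 = 17 full weeks with remainder 2, so 17 more Fridays after the first → 18.

18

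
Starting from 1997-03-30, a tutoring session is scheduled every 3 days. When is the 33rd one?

The 33rd occurrence is 32 intervals after the first: 32 × 3 = 96 days after 1997-03-30.
March has 31 days — 1 day to the end of March leaves 95.
April has 30 days (65 left).
May has 31 days (34 left).
June has 30 days (4 left).
4 days into July → 1997-07-04.

1997-07-04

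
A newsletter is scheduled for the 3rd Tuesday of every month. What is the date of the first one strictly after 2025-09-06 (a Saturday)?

September 2025 starts on a Monday; its first Tuesday is the 2nd, so the 3rd Tuesday is the 16th — 2025-09-16.
2025-09-16 is after 2025-09-06, so that is the next one.

2025-09-16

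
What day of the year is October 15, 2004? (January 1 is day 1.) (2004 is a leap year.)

289

Days in months before October: 31 + 29 + 31 + 30 + 31 + 30 + 31 + 31 + 30 = 274.
Plus 15 days into October → day 289.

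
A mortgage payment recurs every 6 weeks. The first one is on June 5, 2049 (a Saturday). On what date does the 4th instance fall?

The 4th occurrence is 3 intervals after the first: 3 × 42 = 126 days after June 5, 2049.
June has 30 days — 25 days to the end of June leaves 101.
July has 31 days (70 left).
August has 31 days (39 left).
September has 30 days (9 left).
9 days into October → October 9, 2049.

October 9, 2049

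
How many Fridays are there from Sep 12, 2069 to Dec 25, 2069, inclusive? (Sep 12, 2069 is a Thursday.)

15

Sep 12, 2069 is a Thursday; the first Friday on or after it is Sep 13, 2069 (1 day later).
From Sep 13, 2069 to Dec 25, 2069: 17 + 31 + 30 + 25 = 103 days (rest of Sep, Oct, Nov, Dec).
103 ÷ 7 = 14 full weeks with remainder 5, so 14 more Fridays after the first → 15.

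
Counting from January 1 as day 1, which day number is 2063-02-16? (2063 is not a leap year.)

47

Days in months before February: 31 = 31.
Plus 16 days into February → day 47.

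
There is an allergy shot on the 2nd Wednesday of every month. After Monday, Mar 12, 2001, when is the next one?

Mar 14, 2001

Mar 2001 starts on a Thursday; its first Wednesday is the 7th, so the 2nd Wednesday is the 14th — Mar 14, 2001.
Mar 14, 2001 is after Mar 12, 2001, so that is the next one.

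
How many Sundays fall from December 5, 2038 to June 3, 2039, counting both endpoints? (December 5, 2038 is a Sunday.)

26

December 5, 2038 is a Sunday; the first Sunday on or after it is December 5, 2038.
From December 5, 2038 to June 3, 2039: 26 + 31 + 28 + 31 + 30 + 31 + 3 = 180 days (rest of December, January, February, March, April, May, June).
180 ÷ 7 = 25 full weeks with remainder 5, so 25 more Sundays after the first → 26.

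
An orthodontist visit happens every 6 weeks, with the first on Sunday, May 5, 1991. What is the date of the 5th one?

Oct 20, 1991

The 5th occurrence is 4 intervals after the first: 4 × 42 = 168 days after May 5, 1991.
May has 31 days — 26 days to the end of May leaves 142.
Jun has 30 days (112 left).
Jul has 31 days (81 left).
Aug has 31 days (50 left).
Sep has 30 days (20 left).
20 days into Oct → Oct 20, 1991.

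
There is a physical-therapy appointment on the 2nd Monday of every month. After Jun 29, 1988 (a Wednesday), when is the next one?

Jun 1988 starts on a Wednesday; its first Monday is the 6th, so the 2nd Monday is the 13th — Jun 13, 1988.
That is not after Jun 29, 1988, so look at Jul 1988.
Jul 1988 starts on a Friday; its first Monday is the 4th, so the 2nd Monday is the 11th — Jul 11, 1988.

Jul 11, 1988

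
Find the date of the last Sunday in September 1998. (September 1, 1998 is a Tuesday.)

September 1998 begins on a Tuesday, so the first Sunday is September 6 (5 days later).
September 1998 has 30 days. Adding weeks: 6, 13, 20, 27 — the last one ≤ 30 is the 27th.

September 27, 1998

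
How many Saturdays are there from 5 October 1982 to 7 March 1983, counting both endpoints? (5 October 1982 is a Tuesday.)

5 October 1982 is a Tuesday; the first Saturday on or after it is 9 October 1982 (4 days later).
From 9 October 1982 to 7 March 1983: 22 + 30 + 31 + 31 + 28 + 7 = 149 days (rest of October, November, December, January, February, March).
149 ÷ 7 = 21 full weeks with remainder 2, so 21 more Saturdays after the first → 22.

22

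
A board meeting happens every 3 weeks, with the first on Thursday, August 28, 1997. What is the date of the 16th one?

July 9, 1998

The 16th occurrence is 15 intervals after the first: 15 × 21 = 315 days after August 28, 1997.
August has 31 days — 3 days to the end of August leaves 312.
September has 30 days (282 left).
October has 31 days (251 left).
November has 30 days (221 left).
December has 31 days (190 left).
January has 31 days (159 left).
February has 28 days (131 left).
March has 31 days (100 left).
April has 30 days (70 left).
May has 31 days (39 left).
June has 30 days (9 left).
9 days into July → July 9, 1998.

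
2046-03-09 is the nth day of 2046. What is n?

68

Days in months before March: 31 + 28 = 59.
Plus 9 days into March → day 68.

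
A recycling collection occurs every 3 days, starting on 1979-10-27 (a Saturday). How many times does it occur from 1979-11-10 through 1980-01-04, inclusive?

19

Occurrences land 3·i days after 1979-10-27 for i = 0, 1, 2, …
1979-11-10 is 14 days after the start; 14 ÷ 3 = 4 remainder 2; since the remainder is 2, round up to i = 5. First occurrence in the window: #6 on 1979-11-11 (5×3 = 15 days in).
1980-01-04 is 69 days after the start; 69 ÷ 3 = 23 remainder 0. Last occurrence in the window: #24 on 1980-01-04.
Occurrences #6 through #24: 19 in total.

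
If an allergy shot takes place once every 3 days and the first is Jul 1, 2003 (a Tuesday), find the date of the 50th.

The 50th occurrence is 49 intervals after the first: 49 × 3 = 147 days after Jul 1, 2003.
Jul has 31 days — 30 days to the end of Jul leaves 117.
Aug has 31 days (86 left).
Sep has 30 days (56 left).
Oct has 31 days (25 left).
25 days into Nov → Nov 25, 2003.

Nov 25, 2003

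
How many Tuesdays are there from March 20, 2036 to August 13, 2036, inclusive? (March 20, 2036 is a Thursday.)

March 20, 2036 is a Thursday; the first Tuesday on or after it is March 25, 2036 (5 days later).
From March 25, 2036 to August 13, 2036: 6 + 30 + 31 + 30 + 31 + 13 = 141 days (rest of March, April, May, June, July, August).
141 ÷ 7 = 20 full weeks with remainder 1, so 20 more Tuesdays after the first → 21.

21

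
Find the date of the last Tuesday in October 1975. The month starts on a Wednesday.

October 1975 begins on a Wednesday, so the first Tuesday is October 7 (6 days later).
October 1975 has 31 days. Adding weeks: 7, 14, 21, 28 — the last one ≤ 31 is the 28th.

1975-10-28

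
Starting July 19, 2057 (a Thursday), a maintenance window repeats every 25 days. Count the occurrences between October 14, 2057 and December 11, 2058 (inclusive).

17

Occurrences land 25·i days after July 19, 2057 for i = 0, 1, 2, …
October 14, 2057 is 87 days after the start; 87 ÷ 25 = 3 remainder 12; since the remainder is 12, round up to i = 4. First occurrence in the window: #5 on October 27, 2057 (4×25 = 100 days in).
December 11, 2058 is 510 days after the start; 510 ÷ 25 = 20 remainder 10. Last occurrence in the window: #21 on December 1, 2058.
Occurrences #5 through #21: 17 in total.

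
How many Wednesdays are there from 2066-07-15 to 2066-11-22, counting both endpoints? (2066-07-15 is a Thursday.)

18

2066-07-15 is a Thursday; the first Wednesday on or after it is 2066-07-21 (6 days later).
From 2066-07-21 to 2066-11-22: 10 + 31 + 30 + 31 + 22 = 124 days (rest of July, August, September, October, November).
124 ÷ 7 = 17 full weeks with remainder 5, so 17 more Wednesdays after the first → 18.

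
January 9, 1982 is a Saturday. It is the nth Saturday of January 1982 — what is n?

2nd

Day 9 falls in week ⌈9/7⌉ of the month.
Days 1–7 hold the 1st Saturday, 8–14 the 2nd, 15–21 the 3rd, 22–28 the 4th, 29–31 the 5th.
9 is in the range for the 2nd.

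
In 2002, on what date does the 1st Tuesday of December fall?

December 3, 2002

The first Tuesday of December 2002 is December 3.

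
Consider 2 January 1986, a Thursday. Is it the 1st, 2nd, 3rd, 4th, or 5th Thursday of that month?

1st

Day 2 falls in week ⌈2/7⌉ of the month.
Days 1–7 hold the 1st Thursday, 8–14 the 2nd, 15–21 the 3rd, 22–28 the 4th, 29–31 the 5th.
2 is in the range for the 1st.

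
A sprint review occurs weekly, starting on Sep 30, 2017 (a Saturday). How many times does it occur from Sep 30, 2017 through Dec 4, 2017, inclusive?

Occurrences land 7·i days after Sep 30, 2017 for i = 0, 1, 2, …
The window opens on the start date, so the first occurrence inside is #1 on Sep 30, 2017.
Dec 4, 2017 is 65 days after the start; 65 ÷ 7 = 9 remainder 2. Last occurrence in the window: #10 on Dec 2, 2017.
Occurrences #1 through #10: 10 in total.

10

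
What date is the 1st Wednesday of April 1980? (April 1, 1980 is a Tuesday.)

April 1980 begins on a Tuesday, so the first Wednesday is April 2 (1 day later).

2 April 1980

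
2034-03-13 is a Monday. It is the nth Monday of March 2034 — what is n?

Day 13 falls in week ⌈13/7⌉ of the month.
Days 1–7 hold the 1st Monday, 8–14 the 2nd, 15–21 the 3rd, 22–28 the 4th, 29–31 the 5th.
13 is in the range for the 2nd.

2nd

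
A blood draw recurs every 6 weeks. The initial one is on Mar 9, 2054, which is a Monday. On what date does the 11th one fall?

May 3, 2055

The 11th occurrence is 10 intervals after the first: 10 × 42 = 420 days after Mar 9, 2054.
Mar has 31 days — 22 days to the end of Mar leaves 398.
Apr has 30 days (368 left).
May has 31 days (337 left).
Jun has 30 days (307 left).
Jul has 31 days (276 left).
Aug has 31 days (245 left).
Sep has 30 days (215 left).
Oct has 31 days (184 left).
Nov has 30 days (154 left).
Dec has 31 days (123 left).
Jan has 31 days (92 left).
Feb has 28 days (64 left).
Mar has 31 days (33 left).
Apr has 30 days (3 left).
3 days into May → May 3, 2055.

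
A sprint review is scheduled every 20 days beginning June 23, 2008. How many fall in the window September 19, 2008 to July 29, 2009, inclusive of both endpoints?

16

Occurrences land 20·i days after June 23, 2008 for i = 0, 1, 2, …
September 19, 2008 is 88 days after the start; 88 ÷ 20 = 4 remainder 8; since the remainder is 8, round up to i = 5. First occurrence in the window: #6 on October 1, 2008 (5×20 = 100 days in).
July 29, 2009 is 401 days after the start; 401 ÷ 20 = 20 remainder 1. Last occurrence in the window: #21 on July 28, 2009.
Occurrences #6 through #21: 16 in total.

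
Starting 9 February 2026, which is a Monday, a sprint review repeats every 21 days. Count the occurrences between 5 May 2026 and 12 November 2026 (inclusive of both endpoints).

9

Occurrences land 21·i days after 9 February 2026 for i = 0, 1, 2, …
5 May 2026 is 85 days after the start; 85 ÷ 21 = 4 remainder 1; since the remainder is 1, round up to i = 5. First occurrence in the window: #6 on 25 May 2026 (5×21 = 105 days in).
12 November 2026 is 276 days after the start; 276 ÷ 21 = 13 remainder 3. Last occurrence in the window: #14 on 9 November 2026.
Occurrences #6 through #14: 9 in total.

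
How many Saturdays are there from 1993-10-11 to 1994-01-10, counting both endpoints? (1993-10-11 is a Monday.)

13

1993-10-11 is a Monday; the first Saturday on or after it is 1993-10-16 (5 days later).
From 1993-10-16 to 1994-01-10: 15 + 30 + 31 + 10 = 86 days (rest of October, November, December, January).
86 ÷ 7 = 12 full weeks with remainder 2, so 12 more Saturdays after the first → 13.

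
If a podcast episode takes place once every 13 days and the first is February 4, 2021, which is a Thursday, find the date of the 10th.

The 10th occurrence is 9 intervals after the first: 9 × 13 = 117 days after February 4, 2021.
February has 28 days — 24 days to the end of February leaves 93.
March has 31 days (62 left).
April has 30 days (32 left).
May has 31 days (1 left).
1 day into June → June 1, 2021.

June 1, 2021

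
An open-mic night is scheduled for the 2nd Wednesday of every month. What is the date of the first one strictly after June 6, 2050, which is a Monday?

June 2050 starts on a Wednesday; its first Wednesday is the 1st, so the 2nd Wednesday is the 8th — June 8, 2050.
June 8, 2050 is after June 6, 2050, so that is the next one.

June 8, 2050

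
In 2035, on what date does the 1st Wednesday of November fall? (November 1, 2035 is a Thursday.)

2035-11-07

November 2035 begins on a Thursday, so the first Wednesday is November 7 (6 days later).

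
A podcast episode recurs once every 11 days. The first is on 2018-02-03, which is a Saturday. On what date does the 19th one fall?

The 19th occurrence is 18 intervals after the first: 18 × 11 = 198 days after 2018-02-03.
February has 28 days — 25 days to the end of February leaves 173.
March has 31 days (142 left).
April has 30 days (112 left).
May has 31 days (81 left).
June has 30 days (51 left).
July has 31 days (20 left).
20 days into August → 2018-08-20.

2018-08-20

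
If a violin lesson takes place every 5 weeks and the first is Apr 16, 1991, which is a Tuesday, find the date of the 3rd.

The 3rd occurrence is 2 intervals after the first: 2 × 35 = 70 days after Apr 16, 1991.
Apr has 30 days — 14 days to the end of Apr leaves 56.
May has 31 days (25 left).
25 days into Jun → Jun 25, 1991.

Jun 25, 1991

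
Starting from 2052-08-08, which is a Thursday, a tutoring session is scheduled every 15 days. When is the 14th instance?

The 14th occurrence is 13 intervals after the first: 13 × 15 = 195 days after 2052-08-08.
August has 31 days — 23 days to the end of August leaves 172.
September has 30 days (142 left).
October has 31 days (111 left).
November has 30 days (81 left).
December has 31 days (50 left).
January has 31 days (19 left).
19 days into February → 2053-02-19.

2053-02-19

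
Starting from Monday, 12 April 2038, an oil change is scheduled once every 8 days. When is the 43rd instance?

14 March 2039

The 43rd occurrence is 42 intervals after the first: 42 × 8 = 336 days after 12 April 2038.
April has 30 days — 18 days to the end of April leaves 318.
May has 31 days (287 left).
June has 30 days (257 left).
July has 31 days (226 left).
August has 31 days (195 left).
September has 30 days (165 left).
October has 31 days (134 left).
November has 30 days (104 left).
December has 31 days (73 left).
January has 31 days (42 left).
February has 28 days (14 left).
14 days into March → 14 March 2039.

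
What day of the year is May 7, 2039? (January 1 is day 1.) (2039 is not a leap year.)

Days in months before May: 31 + 28 + 31 + 30 = 120.
Plus 7 days into May → day 127.

127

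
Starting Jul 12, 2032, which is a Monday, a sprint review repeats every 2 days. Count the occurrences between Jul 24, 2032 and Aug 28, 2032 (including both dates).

18

Occurrences land 2·i days after Jul 12, 2032 for i = 0, 1, 2, …
Jul 24, 2032 is 12 days after the start; 12 ÷ 2 = 6 remainder 0. First occurrence in the window: #7 on Jul 24, 2032 (6×2 = 12 days in).
Aug 28, 2032 is 47 days after the start; 47 ÷ 2 = 23 remainder 1. Last occurrence in the window: #24 on Aug 27, 2032.
Occurrences #7 through #24: 18 in total.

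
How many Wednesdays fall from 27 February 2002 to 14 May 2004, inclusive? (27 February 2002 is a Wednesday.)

116

27 February 2002 is a Wednesday; the first Wednesday on or after it is 27 February 2002.
From 27 February 2002 to 14 May 2004: 307 + 365 + 135 = 807 days (rest of 2002, 2003, to 14 May 2004 in 2004).
807 ÷ 7 = 115 full weeks with remainder 2, so 115 more Wednesdays after the first → 116.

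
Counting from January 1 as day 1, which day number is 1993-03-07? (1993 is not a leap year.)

66

Days in months before March: 31 + 28 = 59.
Plus 7 days into March → day 66.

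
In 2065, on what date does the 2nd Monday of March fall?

9 March 2065

March 2065 begins on a Sunday, so the first Monday is March 2 (1 day later).
The 2nd Monday is 1 weeks later: 2 + 7 = 9.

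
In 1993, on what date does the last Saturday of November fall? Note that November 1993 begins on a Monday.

27 November 1993

November 1993 begins on a Monday, so the first Saturday is November 6 (5 days later).
November 1993 has 30 days. Adding weeks: 6, 13, 20, 27 — the last one ≤ 30 is the 27th.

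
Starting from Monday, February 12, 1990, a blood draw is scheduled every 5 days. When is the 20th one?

The 20th occurrence is 19 intervals after the first: 19 × 5 = 95 days after February 12, 1990.
February has 28 days — 16 days to the end of February leaves 79.
March has 31 days (48 left).
April has 30 days (18 left).
18 days into May → May 18, 1990.

May 18, 1990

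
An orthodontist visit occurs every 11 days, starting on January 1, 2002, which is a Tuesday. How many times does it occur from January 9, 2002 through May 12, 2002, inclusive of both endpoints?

Occurrences land 11·i days after January 1, 2002 for i = 0, 1, 2, …
January 9, 2002 is 8 days after the start; 8 ÷ 11 = 0 remainder 8; since the remainder is 8, round up to i = 1. First occurrence in the window: #2 on January 12, 2002 (1×11 = 11 days in).
May 12, 2002 is 131 days after the start; 131 ÷ 11 = 11 remainder 10. Last occurrence in the window: #12 on May 2, 2002.
Occurrences #2 through #12: 11 in total.

11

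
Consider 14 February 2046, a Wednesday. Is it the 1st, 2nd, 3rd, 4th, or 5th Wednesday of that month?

Day 14 falls in week ⌈14/7⌉ of the month.
Days 1–7 hold the 1st Wednesday, 8–14 the 2nd, 15–21 the 3rd, 22–28 the 4th, 29–31 the 5th.
14 is in the range for the 2nd.

2nd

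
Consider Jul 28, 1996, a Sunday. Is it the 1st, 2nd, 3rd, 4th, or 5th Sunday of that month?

4th

Day 28 falls in week ⌈28/7⌉ of the month.
Days 1–7 hold the 1st Sunday, 8–14 the 2nd, 15–21 the 3rd, 22–28 the 4th, 29–31 the 5th.
28 is in the range for the 4th.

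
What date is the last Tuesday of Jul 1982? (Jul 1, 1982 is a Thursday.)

Jul 1982 begins on a Thursday, so the first Tuesday is Jul 6 (5 days later).
Jul 1982 has 31 days. Adding weeks: 6, 13, 20, 27 — the last one ≤ 31 is the 27th.

Jul 27, 1982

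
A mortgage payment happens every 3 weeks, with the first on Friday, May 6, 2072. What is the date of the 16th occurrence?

March 17, 2073

The 16th occurrence is 15 intervals after the first: 15 × 21 = 315 days after May 6, 2072.
May has 31 days — 25 days to the end of May leaves 290.
June has 30 days (260 left).
July has 31 days (229 left).
August has 31 days (198 left).
September has 30 days (168 left).
October has 31 days (137 left).
November has 30 days (107 left).
December has 31 days (76 left).
January has 31 days (45 left).
February has 28 days (17 left).
17 days into March → March 17, 2073.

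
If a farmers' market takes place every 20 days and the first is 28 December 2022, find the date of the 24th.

The 24th occurrence is 23 intervals after the first: 23 × 20 = 460 days after 28 December 2022.
December has 31 days — 3 days to the end of December leaves 457.
2023 has 365 days (92 left).
January has 31 days (61 left).
February has 29 days (32 left).
March has 31 days (1 left).
1 day into April → 1 April 2024.

1 April 2024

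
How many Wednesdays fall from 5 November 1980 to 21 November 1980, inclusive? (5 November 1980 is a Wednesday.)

5 November 1980 is a Wednesday; the first Wednesday on or after it is 5 November 1980.
From 5 November 1980 to 21 November 1980 is 21 − 5 = 16 days.
16 ÷ 7 = 2 full weeks with remainder 2, so 2 more Wednesdays after the first → 3.

3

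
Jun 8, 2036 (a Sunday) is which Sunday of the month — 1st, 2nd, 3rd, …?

Day 8 falls in week ⌈8/7⌉ of the month.
Days 1–7 hold the 1st Sunday, 8–14 the 2nd, 15–21 the 3rd, 22–28 the 4th, 29–31 the 5th.
8 is in the range for the 2nd.

2nd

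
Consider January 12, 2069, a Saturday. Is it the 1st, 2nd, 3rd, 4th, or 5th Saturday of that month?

Day 12 falls in week ⌈12/7⌉ of the month.
Days 1–7 hold the 1st Saturday, 8–14 the 2nd, 15–21 the 3rd, 22–28 the 4th, 29–31 the 5th.
12 is in the range for the 2nd.

2nd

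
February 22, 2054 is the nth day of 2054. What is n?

Days in months before February: 31 = 31.
Plus 22 days into February → day 53.

53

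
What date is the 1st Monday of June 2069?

The first Monday of June 2069 is June 3.

3 June 2069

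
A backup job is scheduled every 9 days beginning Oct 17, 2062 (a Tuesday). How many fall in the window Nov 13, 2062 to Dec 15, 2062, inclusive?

Occurrences land 9·i days after Oct 17, 2062 for i = 0, 1, 2, …
Nov 13, 2062 is 27 days after the start; 27 ÷ 9 = 3 remainder 0. First occurrence in the window: #4 on Nov 13, 2062 (3×9 = 27 days in).
Dec 15, 2062 is 59 days after the start; 59 ÷ 9 = 6 remainder 5. Last occurrence in the window: #7 on Dec 10, 2062.
Occurrences #4 through #7: 4 in total.

4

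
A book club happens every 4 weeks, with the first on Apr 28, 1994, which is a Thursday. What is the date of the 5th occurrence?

The 5th occurrence is 4 intervals after the first: 4 × 28 = 112 days after Apr 28, 1994.
Apr has 30 days — 2 days to the end of Apr leaves 110.
May has 31 days (79 left).
Jun has 30 days (49 left).
Jul has 31 days (18 left).
18 days into Aug → Aug 18, 1994.

Aug 18, 1994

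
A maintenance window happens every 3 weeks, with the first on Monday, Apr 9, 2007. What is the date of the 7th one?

Aug 13, 2007

The 7th occurrence is 6 intervals after the first: 6 × 21 = 126 days after Apr 9, 2007.
Apr has 30 days — 21 days to the end of Apr leaves 105.
May has 31 days (74 left).
Jun has 30 days (44 left).
Jul has 31 days (13 left).
13 days into Aug → Aug 13, 2007.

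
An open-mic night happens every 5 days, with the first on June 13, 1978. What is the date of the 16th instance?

August 27, 1978

The 16th occurrence is 15 intervals after the first: 15 × 5 = 75 days after June 13, 1978.
June has 30 days — 17 days to the end of June leaves 58.
July has 31 days (27 left).
27 days into August → August 27, 1978.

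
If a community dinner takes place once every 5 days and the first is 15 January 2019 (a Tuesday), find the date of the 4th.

30 January 2019

The 4th occurrence is 3 intervals after the first: 3 × 5 = 15 days after 15 January 2019.
15 days later is 30 January 2019.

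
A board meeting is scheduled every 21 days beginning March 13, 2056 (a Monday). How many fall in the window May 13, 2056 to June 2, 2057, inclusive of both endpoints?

Occurrences land 21·i days after March 13, 2056 for i = 0, 1, 2, …
May 13, 2056 is 61 days after the start; 61 ÷ 21 = 2 remainder 19; since the remainder is 19, round up to i = 3. First occurrence in the window: #4 on May 15, 2056 (3×21 = 63 days in).
June 2, 2057 is 446 days after the start; 446 ÷ 21 = 21 remainder 5. Last occurrence in the window: #22 on May 28, 2057.
Occurrences #4 through #22: 19 in total.

19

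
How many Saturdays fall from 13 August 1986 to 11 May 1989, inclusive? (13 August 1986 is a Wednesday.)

143

13 August 1986 is a Wednesday; the first Saturday on or after it is 16 August 1986 (3 days later).
From 16 August 1986 to 11 May 1989: 137 + 365 + 366 + 131 = 999 days (rest of 1986, 1987, 1988, to 11 May 1989 in 1989).
999 ÷ 7 = 142 full weeks with remainder 5, so 142 more Saturdays after the first → 143.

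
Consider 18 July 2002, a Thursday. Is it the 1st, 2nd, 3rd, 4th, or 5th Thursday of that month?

3rd

Day 18 falls in week ⌈18/7⌉ of the month.
Days 1–7 hold the 1st Thursday, 8–14 the 2nd, 15–21 the 3rd, 22–28 the 4th, 29–31 the 5th.
18 is in the range for the 3rd.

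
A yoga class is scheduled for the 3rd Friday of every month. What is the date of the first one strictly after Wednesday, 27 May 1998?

19 June 1998

May 1998 starts on a Friday; its first Friday is the 1st, so the 3rd Friday is the 15th — 15 May 1998.
That is not after 27 May 1998, so look at June 1998.
June 1998 starts on a Monday; its first Friday is the 5th, so the 3rd Friday is the 19th — 19 June 1998.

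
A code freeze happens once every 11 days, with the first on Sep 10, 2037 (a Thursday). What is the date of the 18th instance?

Mar 16, 2038

The 18th occurrence is 17 intervals after the first: 17 × 11 = 187 days after Sep 10, 2037.
Sep has 30 days — 20 days to the end of Sep leaves 167.
Oct has 31 days (136 left).
Nov has 30 days (106 left).
Dec has 31 days (75 left).
Jan has 31 days (44 left).
Feb has 28 days (16 left).
16 days into Mar → Mar 16, 2038.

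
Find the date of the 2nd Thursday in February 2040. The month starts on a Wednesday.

2040-02-09

February 2040 begins on a Wednesday, so the first Thursday is February 2 (1 day later).
The 2nd Thursday is 1 weeks later: 2 + 7 = 9.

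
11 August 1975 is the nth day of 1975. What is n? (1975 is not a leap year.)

223

Days in months before August: 31 + 28 + 31 + 30 + 31 + 30 + 31 = 212.
Plus 11 days into August → day 223.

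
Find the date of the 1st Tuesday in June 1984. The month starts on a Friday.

June 5, 1984

June 1984 begins on a Friday, so the first Tuesday is June 5 (4 days later).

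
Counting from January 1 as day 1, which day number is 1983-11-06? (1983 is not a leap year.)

310

Days in months before November: 31 + 28 + 31 + 30 + 31 + 30 + 31 + 31 + 30 + 31 = 304.
Plus 6 days into November → day 310.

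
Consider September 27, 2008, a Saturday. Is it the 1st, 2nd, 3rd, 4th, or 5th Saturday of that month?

Day 27 falls in week ⌈27/7⌉ of the month.
Days 1–7 hold the 1st Saturday, 8–14 the 2nd, 15–21 the 3rd, 22–28 the 4th, 29–31 the 5th.
27 is in the range for the 4th.

4th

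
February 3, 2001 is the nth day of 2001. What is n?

Days in months before February: 31 = 31.
Plus 3 days into February → day 34.

34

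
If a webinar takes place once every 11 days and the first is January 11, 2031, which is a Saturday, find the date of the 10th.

April 20, 2031

The 10th occurrence is 9 intervals after the first: 9 × 11 = 99 days after January 11, 2031.
January has 31 days — 20 days to the end of January leaves 79.
February has 28 days (51 left).
March has 31 days (20 left).
20 days into April → April 20, 2031.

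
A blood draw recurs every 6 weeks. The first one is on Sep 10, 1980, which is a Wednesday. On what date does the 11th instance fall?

Nov 4, 1981

The 11th occurrence is 10 intervals after the first: 10 × 42 = 420 days after Sep 10, 1980.
Sep has 30 days — 20 days to the end of Sep leaves 400.
Oct has 31 days (369 left).
Nov has 30 days (339 left).
Dec has 31 days (308 left).
Jan has 31 days (277 left).
Feb has 28 days (249 left).
Mar has 31 days (218 left).
Apr has 30 days (188 left).
May has 31 days (157 left).
Jun has 30 days (127 left).
Jul has 31 days (96 left).
Aug has 31 days (65 left).
Sep has 30 days (35 left).
Oct has 31 days (4 left).
4 days into Nov → Nov 4, 1981.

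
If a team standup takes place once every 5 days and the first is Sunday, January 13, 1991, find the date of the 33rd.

The 33rd occurrence is 32 intervals after the first: 32 × 5 = 160 days after January 13, 1991.
January has 31 days — 18 days to the end of January leaves 142.
February has 28 days (114 left).
March has 31 days (83 left).
April has 30 days (53 left).
May has 31 days (22 left).
22 days into June → June 22, 1991.

June 22, 1991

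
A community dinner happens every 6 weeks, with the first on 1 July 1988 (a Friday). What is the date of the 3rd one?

The 3rd occurrence is 2 intervals after the first: 2 × 42 = 84 days after 1 July 1988.
July has 31 days — 30 days to the end of July leaves 54.
August has 31 days (23 left).
23 days into September → 23 September 1988.

23 September 1988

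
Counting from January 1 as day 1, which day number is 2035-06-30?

181

Days in months before June: 31 + 28 + 31 + 30 + 31 = 151.
Plus 30 days into June → day 181.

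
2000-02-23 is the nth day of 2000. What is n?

54

Days in months before February: 31 = 31.
Plus 23 days into February → day 54.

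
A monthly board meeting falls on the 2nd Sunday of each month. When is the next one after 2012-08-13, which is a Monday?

2012-09-09

August 2012 starts on a Wednesday; its first Sunday is the 5th, so the 2nd Sunday is the 12th — 2012-08-12.
That is not after 2012-08-13, so look at September 2012.
September 2012 starts on a Saturday; its first Sunday is the 2nd, so the 2nd Sunday is the 9th — 2012-09-09.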